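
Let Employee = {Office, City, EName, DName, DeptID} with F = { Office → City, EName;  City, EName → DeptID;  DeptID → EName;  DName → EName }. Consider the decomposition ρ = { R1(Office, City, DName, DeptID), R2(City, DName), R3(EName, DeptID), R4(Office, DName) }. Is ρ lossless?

Chase test. Columns are Office, City, EName, DName, DeptID; row i has aⱼ where attribute j ∈ Ri, else bᵢⱼ.
Initial tableau (one row per fragment):
  row 1: a1 a2 b13 a4 a5
  row 2: b21 a2 b23 a4 b25
  row 3: b31 b32 a3 b34 a5
  row 4: a1 b42 b43 a4 b45
Rows 1 and 4 agree on Office; apply Office→City, EName and equate their City, EName entries.
Rows 1 and 4 agree on City, EName; apply City, EName→DeptID and equate their DeptID entries.
Rows 1 and 3 agree on DeptID; apply DeptID→EName and equate their EName entries.
Rows 1 and 2 agree on DName; apply DName→EName and equate their EName entries.
Rows 1 and 2 agree on City, EName; apply City, EName→DeptID and equate their DeptID entries.
Row 1 is now all distinguished symbols — the join is lossless.

Yes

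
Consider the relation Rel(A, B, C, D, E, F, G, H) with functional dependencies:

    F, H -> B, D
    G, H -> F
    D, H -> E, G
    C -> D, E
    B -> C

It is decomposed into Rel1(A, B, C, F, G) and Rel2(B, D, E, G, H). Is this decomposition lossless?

No

Common attributes: Rel1 ∩ Rel2 = {B, G}.
Closure of {B, G}: B → C applies, adding C; C → D, E applies, adding D, E. So (B, G)⁺ = {B, C, D, E, G}.
The closure contains neither all of Rel1 = {A, B, C, F, G} nor all of Rel2 = {B, D, E, G, H}, so the common attributes are not a superkey of either fragment. The join is lossy.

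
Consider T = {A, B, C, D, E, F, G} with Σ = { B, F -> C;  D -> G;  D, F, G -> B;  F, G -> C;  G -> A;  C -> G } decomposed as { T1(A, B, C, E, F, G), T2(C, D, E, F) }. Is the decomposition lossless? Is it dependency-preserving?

Lossless test: (C, E, F)⁺ = {A, C, E, F, G}, which is a superkey of neither fragment — lossy.
Dependency preservation: the restricted closure of {D} across the fragments never reaches {G}, so D → G cannot be enforced without a join — not preserved.

lossy and not dependency-preserving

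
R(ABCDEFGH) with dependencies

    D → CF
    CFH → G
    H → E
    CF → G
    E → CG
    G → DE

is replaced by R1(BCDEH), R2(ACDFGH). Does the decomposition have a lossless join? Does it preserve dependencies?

lossy but dependency-preserving

Lossless test: (CDH)⁺ = {CDEFGH}, which is a superkey of neither fragment — lossy.
Dependency preservation: E → CG; G → DE are not contained in any single fragment, but the restricted closure of each left-hand side across the fragments still reaches the right-hand side; the remaining FDs each lie inside some fragment. All dependencies are preserved.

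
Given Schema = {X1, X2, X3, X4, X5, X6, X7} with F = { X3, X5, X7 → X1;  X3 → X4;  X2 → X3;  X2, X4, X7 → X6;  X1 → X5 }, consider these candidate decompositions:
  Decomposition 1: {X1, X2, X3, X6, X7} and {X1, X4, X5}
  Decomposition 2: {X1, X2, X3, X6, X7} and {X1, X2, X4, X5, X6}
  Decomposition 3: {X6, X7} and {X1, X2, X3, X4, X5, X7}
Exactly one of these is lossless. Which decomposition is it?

Decomposition 2

Decomposition 1: common = {X1}, closure = {X1, X5} → lossy.
Decomposition 2: common = {X1, X2, X6}, closure = {X1, X2, X3, X4, X5, X6} → lossless.
Decomposition 3: common = {X7}, closure = {X7} → lossy.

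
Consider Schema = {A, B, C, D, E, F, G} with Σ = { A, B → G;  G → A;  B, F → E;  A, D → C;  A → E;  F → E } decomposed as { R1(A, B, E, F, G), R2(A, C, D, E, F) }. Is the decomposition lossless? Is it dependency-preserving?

lossy but dependency-preserving

Lossless test: (A, E, F)⁺ = {A, E, F}, which is a superkey of neither fragment — lossy.
Dependency preservation: every FD's attributes lie within a single fragment, so each can be enforced locally — preserved.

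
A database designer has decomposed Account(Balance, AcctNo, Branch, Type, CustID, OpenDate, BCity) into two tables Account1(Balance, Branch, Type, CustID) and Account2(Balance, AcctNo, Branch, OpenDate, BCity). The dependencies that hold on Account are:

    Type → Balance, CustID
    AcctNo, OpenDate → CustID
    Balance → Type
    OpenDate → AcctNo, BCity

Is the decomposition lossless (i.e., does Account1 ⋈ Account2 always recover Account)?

Common attributes: Account1 ∩ Account2 = {Balance, Branch}.
Closure of {Balance, Branch}: Balance → Type applies, adding Type; Type → Balance, CustID applies, adding CustID. So (Balance, Branch)⁺ = {Balance, Branch, Type, CustID}.
This closure contains every attribute of Account1, so Account1 ∩ Account2 → Account1. The join is lossless.

Yes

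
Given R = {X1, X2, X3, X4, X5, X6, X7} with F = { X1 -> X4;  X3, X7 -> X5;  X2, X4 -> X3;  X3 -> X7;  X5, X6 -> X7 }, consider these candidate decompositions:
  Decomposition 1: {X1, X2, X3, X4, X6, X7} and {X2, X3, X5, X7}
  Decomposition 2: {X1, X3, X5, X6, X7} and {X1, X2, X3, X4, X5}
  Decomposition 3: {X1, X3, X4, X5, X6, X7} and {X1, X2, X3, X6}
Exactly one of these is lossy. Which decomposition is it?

Decomposition 1: common = {X2, X3, X7}, closure = {X2, X3, X5, X7} → lossless.
Decomposition 2: common = {X1, X3, X5}, closure = {X1, X3, X4, X5, X7} → lossy.
Decomposition 3: common = {X1, X3, X6}, closure = {X1, X3, X4, X5, X6, X7} → lossless.

Decomposition 2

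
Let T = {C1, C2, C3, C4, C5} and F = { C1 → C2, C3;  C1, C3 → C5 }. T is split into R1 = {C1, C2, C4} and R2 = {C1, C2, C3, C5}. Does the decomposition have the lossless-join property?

Common attributes: R1 ∩ R2 = {C1, C2}.
Closure of {C1, C2}: C1 → C2, C3 applies, adding C3; C1, C3 → C5 applies, adding C5. So (C1, C2)⁺ = {C1, C2, C3, C5}.
This closure contains every attribute of R2, so R1 ∩ R2 → R2. The join is lossless.

Yes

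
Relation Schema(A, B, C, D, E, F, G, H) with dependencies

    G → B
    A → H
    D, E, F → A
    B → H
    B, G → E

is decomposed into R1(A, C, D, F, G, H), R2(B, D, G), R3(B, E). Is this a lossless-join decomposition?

No

Chase test. Columns are A, B, C, D, E, F, G, H; row i has aⱼ where attribute j ∈ Ri, else bᵢⱼ.
Initial tableau (one row per fragment):
  row 1: a1 b12 a3 a4 b15 a6 a7 a8
  row 2: b21 a2 b23 a4 b25 b26 a7 b28
  row 3: b31 a2 b33 b34 a5 b36 b37 b38
Rows 1 and 2 agree on G; apply G→B and equate their B entries.
Rows 1 and 2 agree on B; apply B→H and equate their H entries.
Rows 1 and 3 agree on B; apply B→H and equate their H entries.
Rows 1 and 2 agree on B, G; apply B, G→E and equate their E entries.
No row becomes fully distinguished — the join is lossy.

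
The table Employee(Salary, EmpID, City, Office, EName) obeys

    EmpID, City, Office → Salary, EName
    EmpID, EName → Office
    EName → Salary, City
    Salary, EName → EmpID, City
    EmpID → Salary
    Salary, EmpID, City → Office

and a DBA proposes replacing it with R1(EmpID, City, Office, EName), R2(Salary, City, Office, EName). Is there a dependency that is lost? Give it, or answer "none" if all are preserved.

Check EmpID → Salary: no single fragment contains all of {Salary, EmpID}, and the restricted closure of {EmpID} across the fragments never reaches {Salary}.
EmpID, City, Office → Salary, EName is preserved.
EmpID, EName → Office is preserved.
EName → Salary, City is preserved.
Salary, EName → EmpID, City is preserved.
Salary, EmpID, City → Office is preserved.

EmpID → Salary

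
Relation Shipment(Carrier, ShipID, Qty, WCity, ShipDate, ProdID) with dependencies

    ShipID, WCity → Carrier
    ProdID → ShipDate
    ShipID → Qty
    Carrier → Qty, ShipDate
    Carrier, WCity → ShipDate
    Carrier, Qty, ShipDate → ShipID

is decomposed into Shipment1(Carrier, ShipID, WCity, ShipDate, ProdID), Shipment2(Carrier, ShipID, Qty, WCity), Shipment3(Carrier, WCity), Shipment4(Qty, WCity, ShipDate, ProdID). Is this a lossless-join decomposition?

Chase test. Columns are Carrier, ShipID, Qty, WCity, ShipDate, ProdID; row i has aⱼ where attribute j ∈ Shipmenti, else bᵢⱼ.
Initial tableau (one row per fragment):
  row 1: a1 a2 b13 a4 a5 a6
  row 2: a1 a2 a3 a4 b25 b26
  row 3: a1 b32 b33 a4 b35 b36
  row 4: b41 b42 a3 a4 a5 a6
Rows 1 and 2 agree on ShipID; apply ShipID→Qty and equate their Qty entries.
Rows 1 and 2 agree on Carrier; apply Carrier→Qty, ShipDate and equate their Qty, ShipDate entries.
Rows 1 and 3 agree on Carrier; apply Carrier→Qty, ShipDate and equate their Qty, ShipDate entries.
Rows 1 and 3 agree on Carrier, Qty, ShipDate; apply Carrier, Qty, ShipDate→ShipID and equate their ShipID entries.
Row 1 is now all distinguished symbols — the join is lossless.

Yes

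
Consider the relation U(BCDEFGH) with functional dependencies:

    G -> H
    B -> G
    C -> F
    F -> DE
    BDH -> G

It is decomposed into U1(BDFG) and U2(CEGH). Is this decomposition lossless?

Common attributes: U1 ∩ U2 = {G}.
Closure of {G}: G → H applies, adding H. So (G)⁺ = {GH}.
The closure contains neither all of U1 = {BDFG} nor all of U2 = {CEGH}, so the common attributes are not a superkey of either fragment. The join is lossy.

No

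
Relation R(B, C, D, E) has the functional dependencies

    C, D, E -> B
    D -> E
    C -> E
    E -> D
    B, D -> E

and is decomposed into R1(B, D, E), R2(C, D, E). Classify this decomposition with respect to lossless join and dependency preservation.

Lossless test: (D, E)⁺ = {D, E}, which is a superkey of neither fragment — lossy.
Dependency preservation: the restricted closure of {C, D, E} across the fragments never reaches {B}, so C, D, E → B cannot be enforced without a join — not preserved.

lossy and not dependency-preserving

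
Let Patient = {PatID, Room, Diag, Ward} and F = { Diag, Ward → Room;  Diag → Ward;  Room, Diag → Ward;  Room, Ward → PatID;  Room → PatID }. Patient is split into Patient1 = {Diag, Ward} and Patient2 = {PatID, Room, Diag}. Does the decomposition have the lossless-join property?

Yes

Common attributes: Patient1 ∩ Patient2 = {Diag}.
Closure of {Diag}: Diag → Ward applies, adding Ward; Diag, Ward → Room applies, adding Room; Room, Ward → PatID applies, adding PatID. So (Diag)⁺ = {PatID, Room, Diag, Ward}.
This closure contains every attribute of Patient1, so Patient1 ∩ Patient2 → Patient1. The join is lossless.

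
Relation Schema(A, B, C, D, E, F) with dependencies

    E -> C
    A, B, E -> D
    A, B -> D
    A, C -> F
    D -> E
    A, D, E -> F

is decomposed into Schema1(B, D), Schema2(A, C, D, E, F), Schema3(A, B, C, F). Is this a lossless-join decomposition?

No

Chase test. Columns are A, B, C, D, E, F; row i has aⱼ where attribute j ∈ Schemai, else bᵢⱼ.
Initial tableau (one row per fragment):
  row 1: b11 a2 b13 a4 b15 b16
  row 2: a1 b22 a3 a4 a5 a6
  row 3: a1 a2 a3 b34 b35 a6
Rows 1 and 2 agree on D; apply D→E and equate their E entries.
Rows 1 and 2 agree on E; apply E→C and equate their C entries.
No row becomes fully distinguished — the join is lossy.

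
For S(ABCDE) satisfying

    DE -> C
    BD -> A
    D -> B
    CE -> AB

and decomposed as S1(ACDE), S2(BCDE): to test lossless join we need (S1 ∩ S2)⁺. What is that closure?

ABCDE

S1 ∩ S2 = {CDE}.
D → B applies, adding B
CE → AB applies, adding A
Closure: {ABCDE}.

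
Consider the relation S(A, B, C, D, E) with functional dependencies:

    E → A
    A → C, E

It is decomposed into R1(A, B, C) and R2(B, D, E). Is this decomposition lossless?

No

Common attributes: R1 ∩ R2 = {B}.
No dependency enlarges {B}, so (B)⁺ = {B}.
The closure contains neither all of R1 = {A, B, C} nor all of R2 = {B, D, E}, so the common attributes are not a superkey of either fragment. The join is lossy.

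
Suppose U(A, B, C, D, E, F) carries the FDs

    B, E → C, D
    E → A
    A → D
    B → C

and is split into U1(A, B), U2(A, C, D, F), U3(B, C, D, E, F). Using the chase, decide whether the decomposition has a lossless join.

No

Chase test. Columns are A, B, C, D, E, F; row i has aⱼ where attribute j ∈ Ui, else bᵢⱼ.
Initial tableau (one row per fragment):
  row 1: a1 a2 b13 b14 b15 b16
  row 2: a1 b22 a3 a4 b25 a6
  row 3: b31 a2 a3 a4 a5 a6
Rows 1 and 2 agree on A; apply A→D and equate their D entries.
Rows 1 and 3 agree on B; apply B→C and equate their C entries.
No row becomes fully distinguished — the join is lossy.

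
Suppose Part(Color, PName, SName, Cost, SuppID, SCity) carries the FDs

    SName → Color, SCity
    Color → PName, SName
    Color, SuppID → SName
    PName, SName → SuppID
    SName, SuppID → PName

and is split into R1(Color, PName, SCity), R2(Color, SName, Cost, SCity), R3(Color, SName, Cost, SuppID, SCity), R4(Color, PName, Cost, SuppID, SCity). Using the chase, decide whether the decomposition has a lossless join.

Chase test. Columns are Color, PName, SName, Cost, SuppID, SCity; row i has aⱼ where attribute j ∈ Ri, else bᵢⱼ.
Initial tableau (one row per fragment):
  row 1: a1 a2 b13 b14 b15 a6
  row 2: a1 b22 a3 a4 b25 a6
  row 3: a1 b32 a3 a4 a5 a6
  row 4: a1 a2 b43 a4 a5 a6
Rows 1 and 2 agree on Color; apply Color→PName, SName and equate their PName, SName entries.
Rows 1 and 3 agree on Color; apply Color→PName, SName and equate their PName, SName entries.
Rows 1 and 4 agree on Color; apply Color→PName, SName and equate their PName, SName entries.
Rows 1 and 2 agree on PName, SName; apply PName, SName→SuppID and equate their SuppID entries.
Rows 1 and 3 agree on PName, SName; apply PName, SName→SuppID and equate their SuppID entries.
Row 2 is now all distinguished symbols — the join is lossless.

Yes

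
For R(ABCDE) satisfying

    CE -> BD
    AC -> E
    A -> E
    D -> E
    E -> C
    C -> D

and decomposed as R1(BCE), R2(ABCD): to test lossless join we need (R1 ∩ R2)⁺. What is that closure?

R1 ∩ R2 = {BC}.
C → D applies, adding D
D → E applies, adding E
Closure: {BCDE}.

BCDE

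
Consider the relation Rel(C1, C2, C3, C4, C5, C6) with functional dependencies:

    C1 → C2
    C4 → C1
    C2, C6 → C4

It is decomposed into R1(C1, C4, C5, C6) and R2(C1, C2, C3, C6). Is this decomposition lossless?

No

Common attributes: R1 ∩ R2 = {C1, C6}.
Closure of {C1, C6}: C1 → C2 applies, adding C2; C2, C6 → C4 applies, adding C4. So (C1, C6)⁺ = {C1, C2, C4, C6}.
The closure contains neither all of R1 = {C1, C4, C5, C6} nor all of R2 = {C1, C2, C3, C6}, so the common attributes are not a superkey of either fragment. The join is lossy.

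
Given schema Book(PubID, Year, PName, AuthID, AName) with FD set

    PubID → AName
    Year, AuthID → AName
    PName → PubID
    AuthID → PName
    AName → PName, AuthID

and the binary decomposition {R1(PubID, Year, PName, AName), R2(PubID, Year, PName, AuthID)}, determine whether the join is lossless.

Common attributes: R1 ∩ R2 = {PubID, Year, PName}.
Closure of {PubID, Year, PName}: PubID → AName applies, adding AName; AName → PName, AuthID applies, adding AuthID. So (PubID, Year, PName)⁺ = {PubID, Year, PName, AuthID, AName}.
This closure contains every attribute of R1, so R1 ∩ R2 → R1. The join is lossless.

Yes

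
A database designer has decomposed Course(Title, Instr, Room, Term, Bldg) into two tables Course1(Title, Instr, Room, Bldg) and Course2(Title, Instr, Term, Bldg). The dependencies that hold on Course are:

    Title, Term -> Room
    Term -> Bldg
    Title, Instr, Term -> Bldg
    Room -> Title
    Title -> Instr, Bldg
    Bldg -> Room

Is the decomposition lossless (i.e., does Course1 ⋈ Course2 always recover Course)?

Yes

Common attributes: Course1 ∩ Course2 = {Title, Instr, Bldg}.
Closure of {Title, Instr, Bldg}: Bldg → Room applies, adding Room. So (Title, Instr, Bldg)⁺ = {Title, Instr, Room, Bldg}.
This closure contains every attribute of Course1, so Course1 ∩ Course2 → Course1. The join is lossless.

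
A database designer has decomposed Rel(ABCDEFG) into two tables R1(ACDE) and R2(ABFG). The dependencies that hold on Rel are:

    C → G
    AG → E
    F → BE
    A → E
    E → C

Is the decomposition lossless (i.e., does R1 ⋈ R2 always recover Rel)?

No

Common attributes: R1 ∩ R2 = {A}.
Closure of {A}: A → E applies, adding E; E → C applies, adding C; C → G applies, adding G. So (A)⁺ = {ACEG}.
The closure contains neither all of R1 = {ACDE} nor all of R2 = {ABFG}, so the common attributes are not a superkey of either fragment. The join is lossy.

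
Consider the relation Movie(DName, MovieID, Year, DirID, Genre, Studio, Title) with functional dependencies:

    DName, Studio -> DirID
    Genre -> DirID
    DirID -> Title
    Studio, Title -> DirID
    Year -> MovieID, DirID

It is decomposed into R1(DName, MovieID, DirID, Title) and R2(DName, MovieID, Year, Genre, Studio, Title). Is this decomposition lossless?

No

Common attributes: R1 ∩ R2 = {DName, MovieID, Title}.
No dependency enlarges {DName, MovieID, Title}, so (DName, MovieID, Title)⁺ = {DName, MovieID, Title}.
The closure contains neither all of R1 = {DName, MovieID, DirID, Title} nor all of R2 = {DName, MovieID, Year, Genre, Studio, Title}, so the common attributes are not a superkey of either fragment. The join is lossy.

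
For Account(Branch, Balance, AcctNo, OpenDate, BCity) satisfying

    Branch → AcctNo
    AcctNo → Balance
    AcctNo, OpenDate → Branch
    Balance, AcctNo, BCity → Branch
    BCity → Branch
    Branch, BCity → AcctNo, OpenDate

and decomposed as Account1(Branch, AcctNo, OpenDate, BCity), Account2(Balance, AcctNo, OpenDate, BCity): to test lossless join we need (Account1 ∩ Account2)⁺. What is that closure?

Account1 ∩ Account2 = {AcctNo, OpenDate, BCity}.
AcctNo → Balance applies, adding Balance
AcctNo, OpenDate → Branch applies, adding Branch
Closure: {Branch, Balance, AcctNo, OpenDate, BCity}.

Branch, Balance, AcctNo, OpenDate, BCity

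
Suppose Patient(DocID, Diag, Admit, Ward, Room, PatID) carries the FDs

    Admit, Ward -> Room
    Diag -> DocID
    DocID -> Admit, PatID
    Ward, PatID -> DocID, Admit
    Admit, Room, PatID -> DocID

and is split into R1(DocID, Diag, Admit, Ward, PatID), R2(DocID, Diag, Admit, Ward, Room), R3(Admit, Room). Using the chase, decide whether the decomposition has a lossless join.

Chase test. Columns are DocID, Diag, Admit, Ward, Room, PatID; row i has aⱼ where attribute j ∈ Ri, else bᵢⱼ.
Initial tableau (one row per fragment):
  row 1: a1 a2 a3 a4 b15 a6
  row 2: a1 a2 a3 a4 a5 b26
  row 3: b31 b32 a3 b34 a5 b36
Rows 1 and 2 agree on Admit, Ward; apply Admit, Ward→Room and equate their Room entries.
Rows 1 and 2 agree on DocID; apply DocID→Admit, PatID and equate their Admit, PatID entries.
Row 1 is now all distinguished symbols — the join is lossless.

Yes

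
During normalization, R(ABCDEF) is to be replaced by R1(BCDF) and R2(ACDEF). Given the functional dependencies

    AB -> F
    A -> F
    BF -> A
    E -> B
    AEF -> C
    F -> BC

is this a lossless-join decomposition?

Common attributes: R1 ∩ R2 = {CDF}.
Closure of {CDF}: F → BC applies, adding B; BF → A applies, adding A. So (CDF)⁺ = {ABCDF}.
This closure contains every attribute of R1, so R1 ∩ R2 → R1. The join is lossless.

Yes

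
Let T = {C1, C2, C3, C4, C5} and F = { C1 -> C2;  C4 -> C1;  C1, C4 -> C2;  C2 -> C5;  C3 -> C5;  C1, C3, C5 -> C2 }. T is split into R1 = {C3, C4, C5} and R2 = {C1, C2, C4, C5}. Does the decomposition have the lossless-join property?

Yes

Common attributes: R1 ∩ R2 = {C4, C5}.
Closure of {C4, C5}: C4 → C1 applies, adding C1; C1, C4 → C2 applies, adding C2. So (C4, C5)⁺ = {C1, C2, C4, C5}.
This closure contains every attribute of R2, so R1 ∩ R2 → R2. The join is lossless.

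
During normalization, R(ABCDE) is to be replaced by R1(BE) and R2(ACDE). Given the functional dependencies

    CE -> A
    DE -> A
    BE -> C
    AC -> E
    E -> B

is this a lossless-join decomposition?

Common attributes: R1 ∩ R2 = {E}.
Closure of {E}: E → B applies, adding B; BE → C applies, adding C; CE → A applies, adding A. So (E)⁺ = {ABCE}.
This closure contains every attribute of R1, so R1 ∩ R2 → R1. The join is lossless.

Yes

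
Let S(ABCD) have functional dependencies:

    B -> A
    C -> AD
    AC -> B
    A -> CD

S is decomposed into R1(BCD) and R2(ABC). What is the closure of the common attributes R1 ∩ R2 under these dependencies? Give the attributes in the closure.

R1 ∩ R2 = {BC}.
B → A applies, adding A
C → AD applies, adding D
Closure: {ABCD}.

ABCD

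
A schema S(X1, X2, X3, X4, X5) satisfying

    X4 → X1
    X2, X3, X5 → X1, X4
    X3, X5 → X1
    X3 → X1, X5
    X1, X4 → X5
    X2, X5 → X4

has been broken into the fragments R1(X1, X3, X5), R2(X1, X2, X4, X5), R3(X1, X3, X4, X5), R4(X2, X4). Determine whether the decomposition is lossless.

Chase test. Columns are X1, X2, X3, X4, X5; row i has aⱼ where attribute j ∈ Ri, else bᵢⱼ.
Initial tableau (one row per fragment):
  row 1: a1 b12 a3 b14 a5
  row 2: a1 a2 b23 a4 a5
  row 3: a1 b32 a3 a4 a5
  row 4: b41 a2 b43 a4 b45
Rows 2 and 4 agree on X4; apply X4→X1 and equate their X1 entries.
Rows 2 and 4 agree on X1, X4; apply X1, X4→X5 and equate their X5 entries.
No row becomes fully distinguished — the join is lossy.

No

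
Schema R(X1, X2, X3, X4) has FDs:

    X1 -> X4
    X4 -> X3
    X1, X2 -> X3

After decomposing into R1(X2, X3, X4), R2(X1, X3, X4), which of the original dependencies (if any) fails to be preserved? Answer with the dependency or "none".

none

X1 → X4 lies within R2.
X4 → X3 lies within R1.
X1, X2 → X3: restricted closure across fragments reaches X3.
Every dependency is enforceable on the fragments, so the decomposition is dependency-preserving.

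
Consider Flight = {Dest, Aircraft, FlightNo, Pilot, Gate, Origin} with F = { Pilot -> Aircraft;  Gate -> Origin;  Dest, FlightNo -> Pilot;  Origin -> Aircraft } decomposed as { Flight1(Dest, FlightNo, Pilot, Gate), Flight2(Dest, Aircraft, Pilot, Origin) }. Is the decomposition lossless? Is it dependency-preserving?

lossy and not dependency-preserving

Lossless test: (Dest, Pilot)⁺ = {Dest, Aircraft, Pilot}, which is a superkey of neither fragment — lossy.
Dependency preservation: the restricted closure of {Gate} across the fragments never reaches {Origin}, so Gate → Origin cannot be enforced without a join — not preserved.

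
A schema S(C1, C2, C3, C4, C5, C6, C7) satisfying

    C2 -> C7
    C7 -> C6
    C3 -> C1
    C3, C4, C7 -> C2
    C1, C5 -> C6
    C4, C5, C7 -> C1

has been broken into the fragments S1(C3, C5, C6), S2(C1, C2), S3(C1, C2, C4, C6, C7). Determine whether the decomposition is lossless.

No

Chase test. Columns are C1, C2, C3, C4, C5, C6, C7; row i has aⱼ where attribute j ∈ Si, else bᵢⱼ.
Initial tableau (one row per fragment):
  row 1: b11 b12 a3 b14 a5 a6 b17
  row 2: a1 a2 b23 b24 b25 b26 b27
  row 3: a1 a2 b33 a4 b35 a6 a7
Rows 2 and 3 agree on C2; apply C2→C7 and equate their C7 entries.
Rows 2 and 3 agree on C7; apply C7→C6 and equate their C6 entries.
No row becomes fully distinguished — the join is lossy.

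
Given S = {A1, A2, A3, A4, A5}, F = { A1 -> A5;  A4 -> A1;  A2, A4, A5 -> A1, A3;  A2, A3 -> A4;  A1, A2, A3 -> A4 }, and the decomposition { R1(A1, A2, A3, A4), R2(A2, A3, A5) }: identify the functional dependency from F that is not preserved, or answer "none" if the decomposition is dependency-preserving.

A1 -> A5

Check A1 → A5: no single fragment contains all of {A1, A5}, and the restricted closure of {A1} across the fragments never reaches {A5}.
A4 → A1 is preserved.
A2, A4, A5 → A1, A3 is preserved.
A2, A3 → A4 is preserved.
A1, A2, A3 → A4 is preserved.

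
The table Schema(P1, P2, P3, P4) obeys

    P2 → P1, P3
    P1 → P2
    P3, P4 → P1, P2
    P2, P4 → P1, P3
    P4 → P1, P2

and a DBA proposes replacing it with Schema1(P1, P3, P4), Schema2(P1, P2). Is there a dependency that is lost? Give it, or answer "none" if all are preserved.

none

P2 → P1, P3: restricted closure across fragments reaches P1, P3.
P1 → P2 lies within Schema2.
P3, P4 → P1, P2: restricted closure across fragments reaches P1, P2.
P2, P4 → P1, P3: restricted closure across fragments reaches P1, P3.
P4 → P1, P2: restricted closure across fragments reaches P1, P2.
Every dependency is enforceable on the fragments, so the decomposition is dependency-preserving.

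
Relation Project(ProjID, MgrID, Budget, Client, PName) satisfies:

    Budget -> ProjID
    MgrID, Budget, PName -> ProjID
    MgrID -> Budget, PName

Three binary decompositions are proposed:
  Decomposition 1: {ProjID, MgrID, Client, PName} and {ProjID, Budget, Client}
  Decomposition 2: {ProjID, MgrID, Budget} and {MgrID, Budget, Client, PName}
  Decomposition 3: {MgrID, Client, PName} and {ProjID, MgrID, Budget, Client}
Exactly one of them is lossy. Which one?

Decomposition 1

Decomposition 1: common = {ProjID, Client}, closure = {ProjID, Client} → lossy.
Decomposition 2: common = {MgrID, Budget}, closure = {ProjID, MgrID, Budget, PName} → lossless.
Decomposition 3: common = {MgrID, Client}, closure = {ProjID, MgrID, Budget, Client, PName} → lossless.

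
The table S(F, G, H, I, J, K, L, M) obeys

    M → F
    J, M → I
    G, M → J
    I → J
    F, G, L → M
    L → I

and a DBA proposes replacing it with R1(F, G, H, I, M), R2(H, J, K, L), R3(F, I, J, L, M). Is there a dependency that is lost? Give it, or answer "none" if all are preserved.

F, G, L → M

Check F, G, L → M: no single fragment contains all of {F, G, L, M}, and the restricted closure of {F, G, L} across the fragments never reaches {M}.
M → F is preserved.
J, M → I is preserved.
G, M → J is preserved.
I → J is preserved.
L → I is preserved.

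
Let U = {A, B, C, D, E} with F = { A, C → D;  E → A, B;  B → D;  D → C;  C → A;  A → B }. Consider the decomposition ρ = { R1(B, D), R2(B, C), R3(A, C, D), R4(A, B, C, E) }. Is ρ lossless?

Yes

Chase test. Columns are A, B, C, D, E; row i has aⱼ where attribute j ∈ Ri, else bᵢⱼ.
Initial tableau (one row per fragment):
  row 1: b11 a2 b13 a4 b15
  row 2: b21 a2 a3 b24 b25
  row 3: a1 b32 a3 a4 b35
  row 4: a1 a2 a3 b44 a5
Rows 3 and 4 agree on A, C; apply A, C→D and equate their D entries.
Rows 1 and 2 agree on B; apply B→D and equate their D entries.
Rows 1 and 2 agree on D; apply D→C and equate their C entries.
Rows 1 and 2 agree on C; apply C→A and equate their A entries.
Rows 1 and 3 agree on C; apply C→A and equate their A entries.
Rows 1 and 3 agree on A; apply A→B and equate their B entries.
Row 4 is now all distinguished symbols — the join is lossless.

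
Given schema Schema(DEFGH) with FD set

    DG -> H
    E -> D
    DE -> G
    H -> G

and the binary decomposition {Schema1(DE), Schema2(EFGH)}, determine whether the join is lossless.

Yes

Common attributes: Schema1 ∩ Schema2 = {E}.
Closure of {E}: E → D applies, adding D; DE → G applies, adding G; DG → H applies, adding H. So (E)⁺ = {DEGH}.
This closure contains every attribute of Schema1, so Schema1 ∩ Schema2 → Schema1. The join is lossless.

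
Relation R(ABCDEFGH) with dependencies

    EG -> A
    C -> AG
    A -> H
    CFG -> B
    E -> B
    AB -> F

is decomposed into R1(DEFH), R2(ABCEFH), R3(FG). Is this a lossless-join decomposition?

Chase test. Columns are ABCDEFGH; row i has aⱼ where attribute j ∈ Ri, else bᵢⱼ.
Initial tableau (one row per fragment):
  row 1: b11 b12 b13 a4 a5 a6 b17 a8
  row 2: a1 a2 a3 b24 a5 a6 b27 a8
  row 3: b31 b32 b33 b34 b35 a6 a7 b38
Rows 1 and 2 agree on E; apply E→B and equate their B entries.
No row becomes fully distinguished — the join is lossy.

No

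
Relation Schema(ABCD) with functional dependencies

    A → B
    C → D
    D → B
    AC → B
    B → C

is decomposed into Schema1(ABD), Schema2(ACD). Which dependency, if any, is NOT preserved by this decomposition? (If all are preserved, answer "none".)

A → B lies within Schema1.
C → D lies within Schema2.
D → B lies within Schema1.
AC → B: restricted closure across fragments reaches B.
B → C: restricted closure across fragments reaches C.
Every dependency is enforceable on the fragments, so the decomposition is dependency-preserving.

none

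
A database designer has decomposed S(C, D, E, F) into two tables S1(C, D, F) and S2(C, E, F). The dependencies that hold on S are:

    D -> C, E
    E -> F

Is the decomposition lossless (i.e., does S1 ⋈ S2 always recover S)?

No

Common attributes: S1 ∩ S2 = {C, F}.
No dependency enlarges {C, F}, so (C, F)⁺ = {C, F}.
The closure contains neither all of S1 = {C, D, F} nor all of S2 = {C, E, F}, so the common attributes are not a superkey of either fragment. The join is lossy.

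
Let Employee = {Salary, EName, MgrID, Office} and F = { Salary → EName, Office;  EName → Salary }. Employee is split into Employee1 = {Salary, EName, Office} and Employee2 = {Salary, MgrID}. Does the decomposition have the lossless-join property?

Yes

Common attributes: Employee1 ∩ Employee2 = {Salary}.
Closure of {Salary}: Salary → EName, Office applies, adding EName, Office. So (Salary)⁺ = {Salary, EName, Office}.
This closure contains every attribute of Employee1, so Employee1 ∩ Employee2 → Employee1. The join is lossless.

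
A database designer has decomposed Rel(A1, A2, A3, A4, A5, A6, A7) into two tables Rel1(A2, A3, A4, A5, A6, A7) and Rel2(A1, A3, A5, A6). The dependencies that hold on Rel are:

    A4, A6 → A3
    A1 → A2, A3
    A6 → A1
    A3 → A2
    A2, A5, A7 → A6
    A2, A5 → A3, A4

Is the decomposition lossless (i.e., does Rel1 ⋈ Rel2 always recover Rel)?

Yes

Common attributes: Rel1 ∩ Rel2 = {A3, A5, A6}.
Closure of {A3, A5, A6}: A6 → A1 applies, adding A1; A3 → A2 applies, adding A2; A2, A5 → A3, A4 applies, adding A4. So (A3, A5, A6)⁺ = {A1, A2, A3, A4, A5, A6}.
This closure contains every attribute of Rel2, so Rel1 ∩ Rel2 → Rel2. The join is lossless.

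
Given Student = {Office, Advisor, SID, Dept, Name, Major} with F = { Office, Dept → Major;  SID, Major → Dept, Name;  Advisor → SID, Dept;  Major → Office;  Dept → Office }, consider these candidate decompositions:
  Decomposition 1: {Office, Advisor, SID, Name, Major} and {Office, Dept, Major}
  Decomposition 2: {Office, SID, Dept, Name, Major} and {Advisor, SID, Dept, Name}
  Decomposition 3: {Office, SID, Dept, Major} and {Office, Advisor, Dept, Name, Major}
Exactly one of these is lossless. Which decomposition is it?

Decomposition 2

Decomposition 1: common = {Office, Major}, closure = {Office, Major} → lossy.
Decomposition 2: common = {SID, Dept, Name}, closure = {Office, SID, Dept, Name, Major} → lossless.
Decomposition 3: common = {Office, Dept, Major}, closure = {Office, Dept, Major} → lossy.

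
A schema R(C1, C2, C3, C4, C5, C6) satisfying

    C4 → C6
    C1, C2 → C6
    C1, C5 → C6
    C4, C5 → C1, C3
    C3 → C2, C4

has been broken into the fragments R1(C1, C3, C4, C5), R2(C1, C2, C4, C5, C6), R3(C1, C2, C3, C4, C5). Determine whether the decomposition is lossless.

Chase test. Columns are C1, C2, C3, C4, C5, C6; row i has aⱼ where attribute j ∈ Ri, else bᵢⱼ.
Initial tableau (one row per fragment):
  row 1: a1 b12 a3 a4 a5 b16
  row 2: a1 a2 b23 a4 a5 a6
  row 3: a1 a2 a3 a4 a5 b36
Rows 1 and 2 agree on C4; apply C4→C6 and equate their C6 entries.
Rows 1 and 3 agree on C4; apply C4→C6 and equate their C6 entries.
Rows 1 and 2 agree on C4, C5; apply C4, C5→C1, C3 and equate their C1, C3 entries.
Rows 1 and 2 agree on C3; apply C3→C2, C4 and equate their C2, C4 entries.
Row 1 is now all distinguished symbols — the join is lossless.

Yes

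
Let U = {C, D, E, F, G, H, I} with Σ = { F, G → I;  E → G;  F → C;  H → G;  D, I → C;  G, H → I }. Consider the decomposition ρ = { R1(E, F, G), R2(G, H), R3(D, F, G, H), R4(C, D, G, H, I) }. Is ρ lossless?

Chase test. Columns are C, D, E, F, G, H, I; row i has aⱼ where attribute j ∈ Ri, else bᵢⱼ.
Initial tableau (one row per fragment):
  row 1: b11 b12 a3 a4 a5 b16 b17
  row 2: b21 b22 b23 b24 a5 a6 b27
  row 3: b31 a2 b33 a4 a5 a6 b37
  row 4: a1 a2 b43 b44 a5 a6 a7
Rows 1 and 3 agree on F, G; apply F, G→I and equate their I entries.
Rows 1 and 3 agree on F; apply F→C and equate their C entries.
Rows 2 and 3 agree on G, H; apply G, H→I and equate their I entries.
Rows 2 and 4 agree on G, H; apply G, H→I and equate their I entries.
Rows 3 and 4 agree on D, I; apply D, I→C and equate their C entries.
No row becomes fully distinguished — the join is lossy.

No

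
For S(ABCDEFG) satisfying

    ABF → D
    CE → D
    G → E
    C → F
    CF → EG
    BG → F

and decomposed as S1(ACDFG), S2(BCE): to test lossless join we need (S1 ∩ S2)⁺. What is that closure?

S1 ∩ S2 = {C}.
C → F applies, adding F
CF → EG applies, adding EG
CE → D applies, adding D
Closure: {CDEFG}.

CDEFG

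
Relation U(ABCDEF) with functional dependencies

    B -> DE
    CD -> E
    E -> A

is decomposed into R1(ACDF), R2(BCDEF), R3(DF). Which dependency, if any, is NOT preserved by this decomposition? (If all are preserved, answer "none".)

Check E → A: no single fragment contains all of {AE}, and the restricted closure of {E} across the fragments never reaches {A}.
B → DE is preserved.
CD → E is preserved.

E -> A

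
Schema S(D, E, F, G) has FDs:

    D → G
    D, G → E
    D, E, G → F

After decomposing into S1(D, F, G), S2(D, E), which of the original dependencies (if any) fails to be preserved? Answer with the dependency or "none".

none

D → G lies within S1.
D, G → E: restricted closure across fragments reaches E.
D, E, G → F: restricted closure across fragments reaches F.
Every dependency is enforceable on the fragments, so the decomposition is dependency-preserving.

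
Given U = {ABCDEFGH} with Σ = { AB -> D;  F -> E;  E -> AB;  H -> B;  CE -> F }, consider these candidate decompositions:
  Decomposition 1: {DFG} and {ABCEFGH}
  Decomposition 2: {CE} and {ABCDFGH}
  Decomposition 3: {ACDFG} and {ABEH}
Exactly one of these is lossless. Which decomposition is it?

Decomposition 1

Decomposition 1: common = {FG}, closure = {ABDEFG} → lossless.
Decomposition 2: common = {C}, closure = {C} → lossy.
Decomposition 3: common = {A}, closure = {A} → lossy.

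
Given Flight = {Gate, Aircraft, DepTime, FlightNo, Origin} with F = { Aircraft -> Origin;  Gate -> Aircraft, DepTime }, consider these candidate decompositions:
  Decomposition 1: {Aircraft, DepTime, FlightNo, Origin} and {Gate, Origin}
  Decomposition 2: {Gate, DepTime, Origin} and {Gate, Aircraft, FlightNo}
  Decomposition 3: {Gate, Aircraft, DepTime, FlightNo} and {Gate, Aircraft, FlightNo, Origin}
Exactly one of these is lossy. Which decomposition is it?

Decomposition 1

Decomposition 1: common = {Origin}, closure = {Origin} → lossy.
Decomposition 2: common = {Gate}, closure = {Gate, Aircraft, DepTime, Origin} → lossless.
Decomposition 3: common = {Gate, Aircraft, FlightNo}, closure = {Gate, Aircraft, DepTime, FlightNo, Origin} → lossless.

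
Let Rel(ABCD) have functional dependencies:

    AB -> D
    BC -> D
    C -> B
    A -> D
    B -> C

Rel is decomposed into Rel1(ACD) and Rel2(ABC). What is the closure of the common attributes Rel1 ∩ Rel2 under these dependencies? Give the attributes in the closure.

ABCD

Rel1 ∩ Rel2 = {AC}.
C → B applies, adding B
A → D applies, adding D
Closure: {ABCD}.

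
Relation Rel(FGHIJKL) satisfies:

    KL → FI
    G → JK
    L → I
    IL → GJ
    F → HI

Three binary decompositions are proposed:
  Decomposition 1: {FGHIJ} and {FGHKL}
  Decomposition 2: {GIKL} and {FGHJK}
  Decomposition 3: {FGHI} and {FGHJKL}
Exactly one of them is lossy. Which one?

Decomposition 1: common = {FGH}, closure = {FGHIJK} → lossless.
Decomposition 2: common = {GK}, closure = {GJK} → lossy.
Decomposition 3: common = {FGH}, closure = {FGHIJK} → lossless.

Decomposition 2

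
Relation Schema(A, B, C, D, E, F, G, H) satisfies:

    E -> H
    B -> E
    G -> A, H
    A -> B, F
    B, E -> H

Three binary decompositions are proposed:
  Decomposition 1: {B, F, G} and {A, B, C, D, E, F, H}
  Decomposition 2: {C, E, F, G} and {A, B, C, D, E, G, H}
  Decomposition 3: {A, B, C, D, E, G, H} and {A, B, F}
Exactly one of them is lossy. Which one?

Decomposition 1

Decomposition 1: common = {B, F}, closure = {B, E, F, H} → lossy.
Decomposition 2: common = {C, E, G}, closure = {A, B, C, E, F, G, H} → lossless.
Decomposition 3: common = {A, B}, closure = {A, B, E, F, H} → lossless.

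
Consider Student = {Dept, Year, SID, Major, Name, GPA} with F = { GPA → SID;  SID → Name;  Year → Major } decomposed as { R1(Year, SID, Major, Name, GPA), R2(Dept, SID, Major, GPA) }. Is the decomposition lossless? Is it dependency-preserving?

lossy but dependency-preserving

Lossless test: (SID, Major, GPA)⁺ = {SID, Major, Name, GPA}, which is a superkey of neither fragment — lossy.
Dependency preservation: every FD's attributes lie within a single fragment, so each can be enforced locally — preserved.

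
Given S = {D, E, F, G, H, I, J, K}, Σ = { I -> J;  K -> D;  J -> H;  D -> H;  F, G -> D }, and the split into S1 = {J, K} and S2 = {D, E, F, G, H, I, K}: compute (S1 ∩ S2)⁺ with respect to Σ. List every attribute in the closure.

S1 ∩ S2 = {K}.
K → D applies, adding D
D → H applies, adding H
Closure: {D, H, K}.

D, H, K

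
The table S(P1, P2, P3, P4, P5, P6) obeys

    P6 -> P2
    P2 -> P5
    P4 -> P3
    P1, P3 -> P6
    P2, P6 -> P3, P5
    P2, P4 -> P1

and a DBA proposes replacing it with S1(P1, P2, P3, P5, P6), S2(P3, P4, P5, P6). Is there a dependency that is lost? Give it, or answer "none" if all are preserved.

P2, P4 -> P1

Check P2, P4 → P1: no single fragment contains all of {P1, P2, P4}, and the restricted closure of {P2, P4} across the fragments never reaches {P1}.
P6 → P2 is preserved.
P2 → P5 is preserved.
P4 → P3 is preserved.
P1, P3 → P6 is preserved.
P2, P6 → P3, P5 is preserved.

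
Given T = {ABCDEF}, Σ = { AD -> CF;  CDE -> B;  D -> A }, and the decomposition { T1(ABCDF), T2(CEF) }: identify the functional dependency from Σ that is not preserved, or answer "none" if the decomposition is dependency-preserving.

CDE -> B

Check CDE → B: no single fragment contains all of {BCDE}, and the restricted closure of {CDE} across the fragments never reaches {B}.
AD → CF is preserved.
D → A is preserved.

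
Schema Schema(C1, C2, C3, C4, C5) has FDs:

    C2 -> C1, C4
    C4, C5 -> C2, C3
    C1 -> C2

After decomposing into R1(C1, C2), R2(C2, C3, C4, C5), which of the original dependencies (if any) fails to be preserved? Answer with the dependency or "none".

none

C2 → C1, C4: restricted closure across fragments reaches C1, C4.
C4, C5 → C2, C3 lies within R2.
C1 → C2 lies within R1.
Every dependency is enforceable on the fragments, so the decomposition is dependency-preserving.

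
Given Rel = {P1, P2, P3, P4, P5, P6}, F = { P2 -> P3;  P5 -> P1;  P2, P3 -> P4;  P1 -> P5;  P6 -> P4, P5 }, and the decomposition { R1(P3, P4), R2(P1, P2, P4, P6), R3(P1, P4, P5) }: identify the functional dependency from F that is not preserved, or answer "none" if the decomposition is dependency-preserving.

Check P2 → P3: no single fragment contains all of {P2, P3}, and the restricted closure of {P2} across the fragments never reaches {P3}.
P5 → P1 is preserved.
P2, P3 → P4 is preserved.
P1 → P5 is preserved.
P6 → P4, P5 is preserved.

P2 -> P3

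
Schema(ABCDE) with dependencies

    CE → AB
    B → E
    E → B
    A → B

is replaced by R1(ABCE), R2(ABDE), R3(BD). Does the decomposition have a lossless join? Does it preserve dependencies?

Lossless test (chase): Rows 1 and 3 agree on B; apply B→E and equate their E entries. No row becomes fully distinguished — the join is lossy.
Dependency preservation: every FD's attributes lie within a single fragment, so each can be enforced locally — preserved.

lossy but dependency-preserving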